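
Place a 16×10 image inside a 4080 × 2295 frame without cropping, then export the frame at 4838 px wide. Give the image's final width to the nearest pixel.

4354 px

In the 4080×2295 frame the image fills the height: width = 2295 × 16/10 ≈ 3672.00 px.
The frame scales by 4838/4080 = 1.1858; 3672.00 × 1.1858 ≈ 4354.20 px.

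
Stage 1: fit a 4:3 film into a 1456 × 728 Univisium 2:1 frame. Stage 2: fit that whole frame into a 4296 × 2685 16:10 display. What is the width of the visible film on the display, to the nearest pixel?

4:3 in 1456×728: fills the height, so the film is 970.67 × 728.00.
Univisium 2:1 in 4296×2685: fills the width, so the intermediate becomes 4296.00 × 2148.00 — a scale of ×2.9505.
So the film's width is 970.67 × 2.9505 ≈ 2864.00.

2864 px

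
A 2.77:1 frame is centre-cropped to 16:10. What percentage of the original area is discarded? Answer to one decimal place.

42.2%

The height stays; only width is cut (since 16:10 is narrower than 2.77:1).
Fraction kept = (1.600)/(2.770) ≈ 57.76%, so 42.24% is lost.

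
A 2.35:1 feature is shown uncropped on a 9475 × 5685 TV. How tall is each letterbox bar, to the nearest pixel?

2.35:1 is wider than 5:3, so it spans the full width.
Content height = 9475 / 2.350 ≈ 4031.91 px.
Black = 5685 − 4031.91 = 1653.09 px, or 826.54 per bar.

827 px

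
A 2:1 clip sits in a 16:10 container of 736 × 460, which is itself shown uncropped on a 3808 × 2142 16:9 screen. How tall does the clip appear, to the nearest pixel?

1714 px

Inside the 736×460 canvas the clip is width-limited at 736.00 × 368.00.
16:10 in 3808×2142: fills the height, so the intermediate becomes 3427.20 × 2142.00 — a scale of ×4.6565.
The clip scales with it: height 368.00 × 4.6565 ≈ 1713.60.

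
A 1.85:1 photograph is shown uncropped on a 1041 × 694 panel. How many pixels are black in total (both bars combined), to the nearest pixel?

1.85:1 (1.850) > 3:2 (1.500), so the photograph fills the width.
That makes the image 562.7027 px tall (1041 / 1.850).
Black = 694 − 562.7027 = 131.2973 px.
Bar area = 131.2973 × 1041 ≈ 136680 px.

136680 pixels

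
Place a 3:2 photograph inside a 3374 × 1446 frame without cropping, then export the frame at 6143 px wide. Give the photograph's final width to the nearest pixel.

In the 3374×1446 frame the photograph fills the height: width = 1446 × 3/2 ≈ 2169.00 px.
The frame scales by 6143/3374 = 1.8207; 2169.00 × 1.8207 ≈ 3949.07 px.

3949 px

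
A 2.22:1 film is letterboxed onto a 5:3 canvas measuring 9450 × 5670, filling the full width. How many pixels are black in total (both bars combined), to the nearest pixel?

13355149 pixels

That makes the image 4256.7568 px tall (9450 / 2.220).
Black = 5670 − 4256.7568 = 1413.2432 px.
Across the 9450-px span: 1413.2432 × 9450 ≈ 13355149 px.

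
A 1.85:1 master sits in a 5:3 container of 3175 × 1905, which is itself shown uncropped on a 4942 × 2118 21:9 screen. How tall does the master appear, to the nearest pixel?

1908 px

1.85:1 in 3175×1905: fills the width, so the master is 3175.00 × 1716.22.
The 5:3 canvas is height-limited in 4942×2118, giving 3530.00 × 2118.00; scale factor 1.1118.
Applying the same ×1.1118: 1716.22 → 1908.11.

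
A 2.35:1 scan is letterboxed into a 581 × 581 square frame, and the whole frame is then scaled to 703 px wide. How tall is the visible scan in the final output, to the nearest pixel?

In the 581×581 frame the scan fills the width: height = 581 / 2.350 ≈ 247.23 px.
Scaling 581 → 703 is ×1.2100, so the height becomes 247.23 × 1.2100 ≈ 299.15 px.

299 px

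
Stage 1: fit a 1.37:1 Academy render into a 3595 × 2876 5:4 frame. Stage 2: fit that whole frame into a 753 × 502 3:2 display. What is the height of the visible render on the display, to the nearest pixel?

1.37:1 Academy in 3595×2876: fills the width, so the render is 3595.00 × 2624.09.
Second fit — the 5:4 canvas into 753×502 spans the height: 627.50 × 502.00 (×0.1745 from 3595×2876).
So the render's height is 2624.09 × 0.1745 ≈ 458.03.

458 px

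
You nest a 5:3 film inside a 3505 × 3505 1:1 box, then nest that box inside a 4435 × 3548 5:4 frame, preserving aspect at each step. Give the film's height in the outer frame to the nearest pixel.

2129 px

First fit — 5:3 into 3505×3505 spans the width: 3505.00 × 2103.00.
Second fit — the 1:1 canvas into 4435×3548 spans the height: 3548.00 × 3548.00 (×1.0123 from 3505×3505).
Applying the same ×1.0123: 2103.00 → 2128.80.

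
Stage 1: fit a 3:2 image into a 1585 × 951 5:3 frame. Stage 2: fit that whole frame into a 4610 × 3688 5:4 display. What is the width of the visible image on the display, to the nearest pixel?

4149 px

3:2 in 1585×951: fills the height, so the image is 1426.50 × 951.00.
The 5:3 canvas is width-limited in 4610×3688, giving 4610.00 × 2766.00; scale factor 2.9085.
So the image's width is 1426.50 × 2.9085 ≈ 4149.00.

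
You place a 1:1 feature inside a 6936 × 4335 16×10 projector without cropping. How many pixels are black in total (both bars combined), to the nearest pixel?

1:1 is narrower than 16×10, so it spans the full height.
Content width = 4335 × 1/1 ≈ 4335.0000 px.
Black = 6936 − 4335.0000 = 2601.0000 px.
That's 2601.0000 × 4335 ≈ 11275335 black pixels.

11275335 pixels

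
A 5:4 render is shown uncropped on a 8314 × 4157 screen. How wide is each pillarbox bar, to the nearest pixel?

Since 1.250 < 2.000, the render is height-limited.
That makes the image 5196.25 px wide (4157 × 5/4).
8314 − 5196.25 = 3117.75 px of bars (1558.88 each).

1559 px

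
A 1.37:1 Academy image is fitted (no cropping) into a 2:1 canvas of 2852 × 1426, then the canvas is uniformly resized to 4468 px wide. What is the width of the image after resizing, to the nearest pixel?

At 2852×1426 the image is height-limited, so width = 1426 × 1.370 ≈ 1953.62 px.
Scaling 2852 → 4468 is ×1.5666, so the width becomes 1953.62 × 1.5666 ≈ 3060.58 px.

3061 px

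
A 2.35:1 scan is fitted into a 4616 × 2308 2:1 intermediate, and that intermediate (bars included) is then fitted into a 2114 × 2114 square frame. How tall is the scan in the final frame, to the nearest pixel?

900 px

2.35:1 in 4616×2308: fills the width, so the scan is 4616.00 × 1964.26.
The 2:1 canvas is width-limited in 2114×2114, giving 2114.00 × 1057.00; scale factor 0.4580.
The scan scales with it: height 1964.26 × 0.4580 ≈ 899.57.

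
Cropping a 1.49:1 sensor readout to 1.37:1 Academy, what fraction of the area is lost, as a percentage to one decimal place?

8.1%

1.37:1 Academy is narrower than 1.49:1, so the crop keeps the full height and trims the width.
Fraction kept = (1.370)/(1.490) ≈ 91.95%, so 8.05% is lost.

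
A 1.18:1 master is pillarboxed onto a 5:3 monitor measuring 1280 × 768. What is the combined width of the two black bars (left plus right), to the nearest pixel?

1.18:1 is narrower than 5:3, so it spans the full height.
Content width = 768 × 1.180 ≈ 906.24 px.
Black = 1280 − 906.24 = 373.76 px.

374 px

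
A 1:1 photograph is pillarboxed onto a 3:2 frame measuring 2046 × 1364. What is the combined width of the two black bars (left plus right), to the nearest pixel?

682 px

1:1 is narrower than 3:2, so it spans the full height.
Content width = 1364 × 1/1 ≈ 1364.00 px.
Black = 2046 − 1364.00 = 682.00 px.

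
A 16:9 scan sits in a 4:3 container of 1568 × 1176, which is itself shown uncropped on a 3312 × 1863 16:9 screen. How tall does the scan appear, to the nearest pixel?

First fit — 16:9 into 1568×1176 spans the width: 1568.00 × 882.00.
4:3 in 3312×1863: fills the height, so the intermediate becomes 2484.00 × 1863.00 — a scale of ×1.5842.
So the scan's height is 882.00 × 1.5842 ≈ 1397.25.

1397 px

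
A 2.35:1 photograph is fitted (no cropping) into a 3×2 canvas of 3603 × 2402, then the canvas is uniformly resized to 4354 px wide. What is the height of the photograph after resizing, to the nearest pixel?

1853 px

In the 3603×2402 frame the photograph fills the width: height = 3603 / 2.350 ≈ 1533.19 px.
The frame scales by 4354/3603 = 1.2084; 1533.19 × 1.2084 ≈ 1852.77 px.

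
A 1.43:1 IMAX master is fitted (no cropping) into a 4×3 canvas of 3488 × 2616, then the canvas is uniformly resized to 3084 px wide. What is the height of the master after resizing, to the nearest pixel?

At 3488×2616 the master is width-limited, so height = 3488 / 1.430 ≈ 2439.16 px.
Scaling 3488 → 3084 is ×0.8842, so the height becomes 2439.16 × 0.8842 ≈ 2156.64 px.

2157 px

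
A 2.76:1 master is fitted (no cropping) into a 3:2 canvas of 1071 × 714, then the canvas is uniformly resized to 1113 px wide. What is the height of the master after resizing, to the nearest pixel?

403 px

In the 1071×714 frame the master fills the width: height = 1071 / 2.760 ≈ 388.04 px.
Resizing to 1113 px wide multiplies everything by 1.0392: 388.04 → 403.26 px.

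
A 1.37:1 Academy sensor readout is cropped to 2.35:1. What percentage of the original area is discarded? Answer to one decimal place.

41.7%

The width stays; only height is cut (since 2.35:1 is wider than 1.37:1 Academy).
(1.370)/(2.350) ≈ 0.583 of the area survives, leaving 41.70% discarded.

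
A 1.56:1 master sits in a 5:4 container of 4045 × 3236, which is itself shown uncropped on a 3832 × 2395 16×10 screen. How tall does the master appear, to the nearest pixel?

1919 px

First fit — 1.56:1 into 4045×3236 spans the width: 4045.00 × 2592.95.
Second fit — the 5:4 canvas into 3832×2395 spans the height: 2993.75 × 2395.00 (×0.7401 from 4045×3236).
Applying the same ×0.7401: 2592.95 → 1919.07.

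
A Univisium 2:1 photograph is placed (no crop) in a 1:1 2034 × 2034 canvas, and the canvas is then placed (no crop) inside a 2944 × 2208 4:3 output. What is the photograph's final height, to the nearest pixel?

1104 px

First fit — Univisium 2:1 into 2034×2034 spans the width: 2034.00 × 1017.00.
1:1 in 2944×2208: fills the height, so the intermediate becomes 2208.00 × 2208.00 — a scale of ×1.0855.
The photograph scales with it: height 1017.00 × 1.0855 ≈ 1104.00.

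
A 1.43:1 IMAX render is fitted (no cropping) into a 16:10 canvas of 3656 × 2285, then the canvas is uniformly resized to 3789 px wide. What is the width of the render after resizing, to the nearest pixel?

3386 px

In the 3656×2285 frame the render fills the height: width = 2285 × 1.430 ≈ 3267.55 px.
Resizing to 3789 px wide multiplies everything by 1.0364: 3267.55 → 3386.42 px.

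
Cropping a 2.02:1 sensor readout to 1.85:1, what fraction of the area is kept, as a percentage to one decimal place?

Going from 2.02:1 to 1.85:1 means cutting width while keeping height.
Fraction kept = (1.850)/(2.020) ≈ 91.58%.

91.6%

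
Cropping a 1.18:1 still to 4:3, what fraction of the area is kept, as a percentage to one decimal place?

Going from 1.18:1 to 4:3 means cutting height while keeping width.
(1.180)/(1.333) ≈ 0.885 of the area survives.

88.5%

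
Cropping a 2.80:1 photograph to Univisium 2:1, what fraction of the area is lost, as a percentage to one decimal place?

28.6%

Going from 2.80:1 to Univisium 2:1 means cutting width while keeping height.
(2.000)/(2.800) ≈ 0.714 of the area survives, leaving 28.57% discarded.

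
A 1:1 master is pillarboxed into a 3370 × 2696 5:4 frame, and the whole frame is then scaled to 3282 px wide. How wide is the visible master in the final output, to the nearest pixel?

At 3370×2696 the master is height-limited, so width = 2696 × 1/1 ≈ 2696.00 px.
Resizing to 3282 px wide multiplies everything by 0.9739: 2696.00 → 2625.60 px.

2626 px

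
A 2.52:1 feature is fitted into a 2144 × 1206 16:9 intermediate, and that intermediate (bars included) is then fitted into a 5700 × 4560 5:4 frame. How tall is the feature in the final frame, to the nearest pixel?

2262 px

First fit — 2.52:1 into 2144×1206 spans the width: 2144.00 × 850.79.
Second fit — the 16:9 canvas into 5700×4560 spans the width: 5700.00 × 3206.25 (×2.6586 from 2144×1206).
The feature scales with it: height 850.79 × 2.6586 ≈ 2261.90.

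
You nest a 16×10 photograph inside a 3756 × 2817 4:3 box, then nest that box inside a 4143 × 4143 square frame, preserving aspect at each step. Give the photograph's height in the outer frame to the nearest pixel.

2589 px

Inside the 3756×2817 canvas the photograph is width-limited at 3756.00 × 2347.50.
4:3 in 4143×4143: fills the width, so the intermediate becomes 4143.00 × 3107.25 — a scale of ×1.1030.
The photograph scales with it: height 2347.50 × 1.1030 ≈ 2589.38.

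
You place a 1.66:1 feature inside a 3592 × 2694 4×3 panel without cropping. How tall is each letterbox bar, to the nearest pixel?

Since 1.660 > 1.333, the feature is width-limited.
The feature is 3592 / 1.660 ≈ 2163.86 px tall.
Leftover height: 2694 − 2163.86 = 530.14 px → 265.07 each side.

265 px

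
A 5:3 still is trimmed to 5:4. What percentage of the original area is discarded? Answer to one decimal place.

Going from 5:3 to 5:4 means cutting width while keeping height.
Fraction kept = (1.250)/(1.667) ≈ 75.00%, so 25.00% is lost.

25.0%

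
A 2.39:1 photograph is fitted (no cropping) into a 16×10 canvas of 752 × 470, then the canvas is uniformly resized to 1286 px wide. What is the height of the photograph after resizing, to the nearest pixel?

Fitted into 752×470, the photograph spans the width; its height is 752 / 2.390 ≈ 314.64 px.
Scaling 752 → 1286 is ×1.7101, so the height becomes 314.64 × 1.7101 ≈ 538.08 px.

538 px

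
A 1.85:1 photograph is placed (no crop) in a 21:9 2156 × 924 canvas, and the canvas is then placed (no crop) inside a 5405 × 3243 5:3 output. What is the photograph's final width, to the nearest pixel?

4285 px

Inside the 2156×924 canvas the photograph is height-limited at 1709.40 × 924.00.
Second fit — the 21:9 canvas into 5405×3243 spans the width: 5405.00 × 2316.43 (×2.5070 from 2156×924).
So the photograph's width is 1709.40 × 2.5070 ≈ 4285.39.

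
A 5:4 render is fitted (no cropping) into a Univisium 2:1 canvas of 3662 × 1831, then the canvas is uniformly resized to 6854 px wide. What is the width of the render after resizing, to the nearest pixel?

4284 px

In the 3662×1831 frame the render fills the height: width = 1831 × 5/4 ≈ 2288.75 px.
Scaling 3662 → 6854 is ×1.8717, so the width becomes 2288.75 × 1.8717 ≈ 4283.75 px.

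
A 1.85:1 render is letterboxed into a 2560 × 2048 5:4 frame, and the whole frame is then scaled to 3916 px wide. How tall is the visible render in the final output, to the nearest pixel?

At 2560×2048 the render is width-limited, so height = 2560 / 1.850 ≈ 1383.78 px.
Scaling 2560 → 3916 is ×1.5297, so the height becomes 1383.78 × 1.5297 ≈ 2116.76 px.

2117 px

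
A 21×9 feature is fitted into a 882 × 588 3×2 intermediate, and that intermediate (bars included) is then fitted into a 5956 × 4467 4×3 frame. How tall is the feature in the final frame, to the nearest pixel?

2553 px

First fit — 21×9 into 882×588 spans the width: 882.00 × 378.00.
Second fit — the 3×2 canvas into 5956×4467 spans the width: 5956.00 × 3970.67 (×6.7528 from 882×588).
Applying the same ×6.7528: 378.00 → 2552.57.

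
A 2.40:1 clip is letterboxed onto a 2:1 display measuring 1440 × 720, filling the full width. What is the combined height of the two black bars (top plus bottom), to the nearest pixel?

That makes the image 600.00 px tall (1440 / 2.400).
Black = 720 − 600.00 = 120.00 px.

120 px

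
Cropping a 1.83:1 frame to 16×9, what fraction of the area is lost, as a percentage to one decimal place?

16×9 is narrower than 1.83:1, so the crop keeps the full height and trims the width.
Area ratio = (1.778)/(1.830) = 97.15%; the remaining 2.85% is cropped out.

2.9%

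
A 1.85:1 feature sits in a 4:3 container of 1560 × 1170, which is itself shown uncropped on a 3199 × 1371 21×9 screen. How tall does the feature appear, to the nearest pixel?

Inside the 1560×1170 canvas the feature is width-limited at 1560.00 × 843.24.
4:3 in 3199×1371: fills the height, so the intermediate becomes 1828.00 × 1371.00 — a scale of ×1.1718.
Applying the same ×1.1718: 843.24 → 988.11.

988 px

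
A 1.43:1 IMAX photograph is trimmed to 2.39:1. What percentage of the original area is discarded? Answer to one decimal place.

The width stays; only height is cut (since 2.39:1 is wider than 1.43:1 IMAX).
(1.430)/(2.390) ≈ 0.598 of the area survives, leaving 40.17% discarded.

40.2%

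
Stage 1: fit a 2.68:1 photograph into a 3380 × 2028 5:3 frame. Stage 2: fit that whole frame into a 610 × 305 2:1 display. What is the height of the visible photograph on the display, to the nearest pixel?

190 px

2.68:1 in 3380×2028: fills the width, so the photograph is 3380.00 × 1261.19.
The 5:3 canvas is height-limited in 610×305, giving 508.33 × 305.00; scale factor 0.1504.
Applying the same ×0.1504: 1261.19 → 189.68.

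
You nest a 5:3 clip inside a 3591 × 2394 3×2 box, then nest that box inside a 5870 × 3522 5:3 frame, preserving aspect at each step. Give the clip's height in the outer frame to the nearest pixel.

3170 px

First fit — 5:3 into 3591×2394 spans the width: 3591.00 × 2154.60.
Second fit — the 3×2 canvas into 5870×3522 spans the height: 5283.00 × 3522.00 (×1.4712 from 3591×2394).
So the clip's height is 2154.60 × 1.4712 ≈ 3169.80.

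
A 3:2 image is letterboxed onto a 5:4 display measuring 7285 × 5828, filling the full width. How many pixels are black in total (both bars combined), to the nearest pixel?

The image is 7285 × 2/3 ≈ 4856.6667 px tall.
Black = 5828 − 4856.6667 = 971.3333 px.
Across the 7285-px span: 971.3333 × 7285 ≈ 7076163 px.

7076163 pixels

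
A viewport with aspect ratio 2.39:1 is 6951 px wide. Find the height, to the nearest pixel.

2908 px

6951 / 2.390 = 2908.37.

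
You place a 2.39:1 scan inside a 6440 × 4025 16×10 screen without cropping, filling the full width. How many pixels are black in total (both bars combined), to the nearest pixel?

That makes the image 2694.5607 px tall (6440 / 2.390).
4025 − 2694.5607 = 1330.4393 px of bars.
Across the 6440-px span: 1330.4393 × 6440 ≈ 8568029 px.

8568029 pixels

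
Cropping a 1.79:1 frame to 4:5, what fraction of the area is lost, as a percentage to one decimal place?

55.3%

Going from 1.79:1 to 4:5 means cutting width while keeping height.
Fraction kept = (0.800)/(1.790) ≈ 44.69%, so 55.31% is lost.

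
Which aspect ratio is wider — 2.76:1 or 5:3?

2.76:1

2.76 and 5:3 = 1.667; 2.76 > 1.667.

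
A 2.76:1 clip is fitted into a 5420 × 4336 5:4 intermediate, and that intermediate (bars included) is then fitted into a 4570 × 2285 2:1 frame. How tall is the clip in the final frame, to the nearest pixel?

1035 px

First fit — 2.76:1 into 5420×4336 spans the width: 5420.00 × 1963.77.
Second fit — the 5:4 canvas into 4570×2285 spans the height: 2856.25 × 2285.00 (×0.5270 from 5420×4336).
Applying the same ×0.5270: 1963.77 → 1034.87.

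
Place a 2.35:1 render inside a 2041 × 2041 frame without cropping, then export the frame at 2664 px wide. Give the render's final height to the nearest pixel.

At 2041×2041 the render is width-limited, so height = 2041 / 2.350 ≈ 868.51 px.
Scaling 2041 → 2664 is ×1.3052, so the height becomes 868.51 × 1.3052 ≈ 1133.62 px.

1134 px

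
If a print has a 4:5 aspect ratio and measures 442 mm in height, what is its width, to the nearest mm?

354 mm

442 × 4/5 = 353.60.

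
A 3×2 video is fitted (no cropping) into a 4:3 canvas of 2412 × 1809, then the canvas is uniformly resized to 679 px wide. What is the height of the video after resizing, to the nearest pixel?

453 px

At 2412×1809 the video is width-limited, so height = 2412 × 2/3 ≈ 1608.00 px.
The frame scales by 679/2412 = 0.2815; 1608.00 × 0.2815 ≈ 452.67 px.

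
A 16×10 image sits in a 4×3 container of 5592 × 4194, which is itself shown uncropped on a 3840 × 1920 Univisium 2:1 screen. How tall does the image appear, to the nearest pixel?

1600 px

16×10 in 5592×4194: fills the width, so the image is 5592.00 × 3495.00.
The 4×3 canvas is height-limited in 3840×1920, giving 2560.00 × 1920.00; scale factor 0.4578.
The image scales with it: height 3495.00 × 0.4578 ≈ 1600.00.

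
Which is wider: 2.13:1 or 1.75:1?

2.13 and 1.75; 2.13 > 1.75.

2.13:1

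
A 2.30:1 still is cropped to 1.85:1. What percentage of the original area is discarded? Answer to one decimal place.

19.6%

1.85:1 is narrower than 2.30:1, so the crop keeps the full height and trims the width.
Fraction kept = (1.850)/(2.300) ≈ 80.43%, so 19.57% is lost.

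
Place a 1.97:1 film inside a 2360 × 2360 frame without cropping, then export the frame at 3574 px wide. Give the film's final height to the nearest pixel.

1814 px

Fitted into 2360×2360, the film spans the width; its height is 2360 / 1.970 ≈ 1197.97 px.
Resizing to 3574 px wide multiplies everything by 1.5144: 1197.97 → 1814.21 px.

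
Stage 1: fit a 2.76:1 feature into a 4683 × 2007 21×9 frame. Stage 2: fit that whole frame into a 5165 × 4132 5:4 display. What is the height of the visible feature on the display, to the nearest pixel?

1871 px

2.76:1 in 4683×2007: fills the width, so the feature is 4683.00 × 1696.74.
Second fit — the 21×9 canvas into 5165×4132 spans the width: 5165.00 × 2213.57 (×1.1029 from 4683×2007).
Applying the same ×1.1029: 1696.74 → 1871.38.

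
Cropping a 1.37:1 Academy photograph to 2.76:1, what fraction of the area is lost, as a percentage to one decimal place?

50.4%

2.76:1 is wider than 1.37:1 Academy, so the crop keeps the full width and trims the height.
Fraction kept = (1.370)/(2.760) ≈ 49.64%, so 50.36% is lost.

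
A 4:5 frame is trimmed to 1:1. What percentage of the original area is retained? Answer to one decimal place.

80.0%

1:1 is wider than 4:5, so the crop keeps the full width and trims the height.
Area ratio = (0.800)/(1.000) = 80.00% retained.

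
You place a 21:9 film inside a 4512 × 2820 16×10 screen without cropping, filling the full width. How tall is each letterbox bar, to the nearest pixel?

443 px

That makes the image 1933.71 px tall (4512 × 9/21).
Leftover height: 2820 − 1933.71 = 886.29 px → 443.14 each side.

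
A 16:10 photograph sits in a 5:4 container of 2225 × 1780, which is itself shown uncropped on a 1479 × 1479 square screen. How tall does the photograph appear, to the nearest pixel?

Inside the 2225×1780 canvas the photograph is width-limited at 2225.00 × 1390.62.
5:4 in 1479×1479: fills the width, so the intermediate becomes 1479.00 × 1183.20 — a scale of ×0.6647.
So the photograph's height is 1390.62 × 0.6647 ≈ 924.38.

924 px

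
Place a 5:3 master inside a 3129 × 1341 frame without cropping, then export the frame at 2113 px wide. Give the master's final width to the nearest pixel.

In the 3129×1341 frame the master fills the height: width = 1341 × 5/3 ≈ 2235.00 px.
The frame scales by 2113/3129 = 0.6753; 2235.00 × 0.6753 ≈ 1509.29 px.

1509 px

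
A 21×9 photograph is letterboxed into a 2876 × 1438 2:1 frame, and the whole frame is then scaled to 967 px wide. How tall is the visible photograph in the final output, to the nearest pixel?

414 px

In the 2876×1438 frame the photograph fills the width: height = 2876 × 9/21 ≈ 1232.57 px.
Resizing to 967 px wide multiplies everything by 0.3362: 1232.57 → 414.43 px.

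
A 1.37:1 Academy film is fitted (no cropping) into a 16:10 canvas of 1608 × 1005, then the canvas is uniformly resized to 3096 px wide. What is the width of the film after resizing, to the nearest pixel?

At 1608×1005 the film is height-limited, so width = 1005 × 1.370 ≈ 1376.85 px.
Scaling 1608 → 3096 is ×1.9254, so the width becomes 1376.85 × 1.9254 ≈ 2650.95 px.

2651 px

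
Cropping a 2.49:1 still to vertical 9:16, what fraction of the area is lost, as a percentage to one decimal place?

The height stays; only width is cut (since vertical 9:16 is narrower than 2.49:1).
Area ratio = (0.562)/(2.490) = 22.59%; the remaining 77.41% is cropped out.

77.4%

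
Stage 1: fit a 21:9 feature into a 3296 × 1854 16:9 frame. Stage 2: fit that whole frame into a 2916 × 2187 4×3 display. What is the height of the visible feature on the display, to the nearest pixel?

1250 px

Inside the 3296×1854 canvas the feature is width-limited at 3296.00 × 1412.57.
16:9 in 2916×2187: fills the width, so the intermediate becomes 2916.00 × 1640.25 — a scale of ×0.8847.
The feature scales with it: height 1412.57 × 0.8847 ≈ 1249.71.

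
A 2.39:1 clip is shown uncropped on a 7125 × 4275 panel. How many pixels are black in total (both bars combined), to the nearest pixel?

9218528 pixels

Since 2.390 > 1.667, the clip is width-limited.
Content height = 7125 / 2.390 ≈ 2981.1715 px.
4275 − 2981.1715 = 1293.8285 px of bars.
That's 1293.8285 × 7125 ≈ 9218528 black pixels.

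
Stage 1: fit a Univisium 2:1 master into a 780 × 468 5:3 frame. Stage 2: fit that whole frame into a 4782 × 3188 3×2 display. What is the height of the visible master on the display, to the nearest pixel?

2391 px

First fit — Univisium 2:1 into 780×468 spans the width: 780.00 × 390.00.
Second fit — the 5:3 canvas into 4782×3188 spans the width: 4782.00 × 2869.20 (×6.1308 from 780×468).
Applying the same ×6.1308: 390.00 → 2391.00.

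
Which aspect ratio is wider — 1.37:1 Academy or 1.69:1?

1.37 and 1.69; 1.69 > 1.37.

1.69:1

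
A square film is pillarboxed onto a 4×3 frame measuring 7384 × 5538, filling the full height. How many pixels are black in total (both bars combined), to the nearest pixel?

10223148 pixels

That makes the image 5538.0000 px wide (5538 × 1/1).
7384 − 5538.0000 = 1846.0000 px of bars.
Bar area = 1846.0000 × 5538 ≈ 10223148 px.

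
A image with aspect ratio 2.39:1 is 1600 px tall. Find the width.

3824 px

At 2.39:1, 1600 × 2.390 ≈ 3824.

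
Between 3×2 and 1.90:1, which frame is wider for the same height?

3×2 = 1.5 and 1.9; 1.9 > 1.5.

1.90:1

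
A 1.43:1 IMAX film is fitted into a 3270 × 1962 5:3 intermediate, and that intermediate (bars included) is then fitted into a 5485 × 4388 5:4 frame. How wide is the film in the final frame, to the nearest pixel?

1.43:1 IMAX in 3270×1962: fills the height, so the film is 2805.66 × 1962.00.
The 5:3 canvas is width-limited in 5485×4388, giving 5485.00 × 3291.00; scale factor 1.6774.
Applying the same ×1.6774: 2805.66 → 4706.13.

4706 px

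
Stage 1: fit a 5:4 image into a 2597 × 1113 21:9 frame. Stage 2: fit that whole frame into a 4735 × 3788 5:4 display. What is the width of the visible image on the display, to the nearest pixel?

Inside the 2597×1113 canvas the image is height-limited at 1391.25 × 1113.00.
The 21:9 canvas is width-limited in 4735×3788, giving 4735.00 × 2029.29; scale factor 1.8233.
So the image's width is 1391.25 × 1.8233 ≈ 2536.61.

2537 px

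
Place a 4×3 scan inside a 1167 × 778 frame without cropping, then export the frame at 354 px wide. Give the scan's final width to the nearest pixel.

315 px

Fitted into 1167×778, the scan spans the height; its width is 778 × 4/3 ≈ 1037.33 px.
Scaling 1167 → 354 is ×0.3033, so the width becomes 1037.33 × 0.3033 ≈ 314.67 px.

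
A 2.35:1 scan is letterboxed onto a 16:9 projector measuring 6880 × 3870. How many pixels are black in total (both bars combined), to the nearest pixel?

6483302 pixels

2.35:1 (2.350) > 16:9 (1.778), so the scan fills the width.
The scan is 6880 / 2.350 ≈ 2927.6596 px tall.
3870 − 2927.6596 = 942.3404 px of bars.
That's 942.3404 × 6880 ≈ 6483302 black pixels.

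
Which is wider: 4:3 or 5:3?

5:3

4:3 = 1.333 and 5:3 = 1.667; 1.667 > 1.333.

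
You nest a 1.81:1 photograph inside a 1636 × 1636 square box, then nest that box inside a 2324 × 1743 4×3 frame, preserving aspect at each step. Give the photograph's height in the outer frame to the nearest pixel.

963 px

First fit — 1.81:1 into 1636×1636 spans the width: 1636.00 × 903.87.
The square canvas is height-limited in 2324×1743, giving 1743.00 × 1743.00; scale factor 1.0654.
So the photograph's height is 903.87 × 1.0654 ≈ 962.98.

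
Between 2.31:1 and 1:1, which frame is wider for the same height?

2.31:1

2.31 and 1; 2.31 > 1.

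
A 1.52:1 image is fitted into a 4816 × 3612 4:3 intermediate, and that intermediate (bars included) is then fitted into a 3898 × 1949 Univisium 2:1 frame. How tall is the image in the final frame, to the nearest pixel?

1710 px

First fit — 1.52:1 into 4816×3612 spans the width: 4816.00 × 3168.42.
The 4:3 canvas is height-limited in 3898×1949, giving 2598.67 × 1949.00; scale factor 0.5396.
The image scales with it: height 3168.42 × 0.5396 ≈ 1709.65.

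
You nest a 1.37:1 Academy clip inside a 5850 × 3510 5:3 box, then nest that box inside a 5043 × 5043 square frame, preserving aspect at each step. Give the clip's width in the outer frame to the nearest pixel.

4145 px

1.37:1 Academy in 5850×3510: fills the height, so the clip is 4808.70 × 3510.00.
The 5:3 canvas is width-limited in 5043×5043, giving 5043.00 × 3025.80; scale factor 0.8621.
So the clip's width is 4808.70 × 0.8621 ≈ 4145.35.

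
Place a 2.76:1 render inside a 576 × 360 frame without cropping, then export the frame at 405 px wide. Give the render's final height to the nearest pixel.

At 576×360 the render is width-limited, so height = 576 / 2.760 ≈ 208.70 px.
Resizing to 405 px wide multiplies everything by 0.7031: 208.70 → 146.74 px.

147 px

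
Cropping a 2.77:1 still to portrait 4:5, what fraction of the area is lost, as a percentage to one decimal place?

71.1%

The height stays; only width is cut (since portrait 4:5 is narrower than 2.77:1).
Area ratio = (0.800)/(2.770) = 28.88%; the remaining 71.12% is cropped out.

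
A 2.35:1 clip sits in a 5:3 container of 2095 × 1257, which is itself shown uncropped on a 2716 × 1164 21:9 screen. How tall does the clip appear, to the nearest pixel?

Inside the 2095×1257 canvas the clip is width-limited at 2095.00 × 891.49.
Second fit — the 5:3 canvas into 2716×1164 spans the height: 1940.00 × 1164.00 (×0.9260 from 2095×1257).
Applying the same ×0.9260: 891.49 → 825.53.

826 px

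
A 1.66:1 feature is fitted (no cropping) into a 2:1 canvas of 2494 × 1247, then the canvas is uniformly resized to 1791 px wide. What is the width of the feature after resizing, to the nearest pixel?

1487 px

At 2494×1247 the feature is height-limited, so width = 1247 × 1.660 ≈ 2070.02 px.
Scaling 2494 → 1791 is ×0.7181, so the width becomes 2070.02 × 0.7181 ≈ 1486.53 px.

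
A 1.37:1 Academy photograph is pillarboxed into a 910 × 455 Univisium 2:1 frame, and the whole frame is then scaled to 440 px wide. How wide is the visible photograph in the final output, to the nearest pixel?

301 px

Fitted into 910×455, the photograph spans the height; its width is 455 × 1.370 ≈ 623.35 px.
The frame scales by 440/910 = 0.4835; 623.35 × 0.4835 ≈ 301.40 px.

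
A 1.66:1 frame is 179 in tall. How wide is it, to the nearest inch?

297 in

At 1.66:1, 179 × 1.660 ≈ 297.14.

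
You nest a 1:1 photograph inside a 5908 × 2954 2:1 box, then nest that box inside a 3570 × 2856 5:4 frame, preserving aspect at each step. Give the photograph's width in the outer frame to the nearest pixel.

1785 px

Inside the 5908×2954 canvas the photograph is height-limited at 2954.00 × 2954.00.
Second fit — the 2:1 canvas into 3570×2856 spans the width: 3570.00 × 1785.00 (×0.6043 from 5908×2954).
So the photograph's width is 2954.00 × 0.6043 ≈ 1785.00.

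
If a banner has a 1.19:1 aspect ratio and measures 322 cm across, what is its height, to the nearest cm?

322 / 1.190 = 270.59.

271 cm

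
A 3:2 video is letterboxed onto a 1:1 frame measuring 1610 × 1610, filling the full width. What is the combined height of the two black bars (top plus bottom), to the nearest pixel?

Content height = 1610 × 2/3 ≈ 1073.33 px.
Black = 1610 − 1073.33 = 536.67 px.

537 px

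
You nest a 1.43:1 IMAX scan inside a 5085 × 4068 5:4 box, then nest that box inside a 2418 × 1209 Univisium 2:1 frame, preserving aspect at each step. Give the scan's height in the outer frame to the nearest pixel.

Inside the 5085×4068 canvas the scan is width-limited at 5085.00 × 3555.94.
The 5:4 canvas is height-limited in 2418×1209, giving 1511.25 × 1209.00; scale factor 0.2972.
The scan scales with it: height 3555.94 × 0.2972 ≈ 1056.82.

1057 px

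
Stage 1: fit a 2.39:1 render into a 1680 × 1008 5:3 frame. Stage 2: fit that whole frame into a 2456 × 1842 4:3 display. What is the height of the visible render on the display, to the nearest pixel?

2.39:1 in 1680×1008: fills the width, so the render is 1680.00 × 702.93.
Second fit — the 5:3 canvas into 2456×1842 spans the width: 2456.00 × 1473.60 (×1.4619 from 1680×1008).
Applying the same ×1.4619: 702.93 → 1027.62.

1028 px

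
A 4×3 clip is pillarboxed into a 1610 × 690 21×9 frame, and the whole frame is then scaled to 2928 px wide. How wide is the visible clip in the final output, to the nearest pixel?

Fitted into 1610×690, the clip spans the height; its width is 690 × 4/3 ≈ 920.00 px.
Resizing to 2928 px wide multiplies everything by 1.8186: 920.00 → 1673.14 px.

1673 px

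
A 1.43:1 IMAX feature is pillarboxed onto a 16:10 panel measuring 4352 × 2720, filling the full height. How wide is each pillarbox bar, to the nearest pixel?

231 px

That makes the image 3889.60 px wide (2720 × 1.430).
4352 − 3889.60 = 462.40 px of bars (231.20 each).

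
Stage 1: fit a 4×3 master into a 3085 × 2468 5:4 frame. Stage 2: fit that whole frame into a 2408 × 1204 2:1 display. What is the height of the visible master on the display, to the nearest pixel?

1129 px

Inside the 3085×2468 canvas the master is width-limited at 3085.00 × 2313.75.
The 5:4 canvas is height-limited in 2408×1204, giving 1505.00 × 1204.00; scale factor 0.4878.
Applying the same ×0.4878: 2313.75 → 1128.75.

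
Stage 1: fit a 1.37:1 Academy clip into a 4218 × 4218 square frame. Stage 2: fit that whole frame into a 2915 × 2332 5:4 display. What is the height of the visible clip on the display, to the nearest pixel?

1702 px

Inside the 4218×4218 canvas the clip is width-limited at 4218.00 × 3078.83.
The square canvas is height-limited in 2915×2332, giving 2332.00 × 2332.00; scale factor 0.5529.
So the clip's height is 3078.83 × 0.5529 ≈ 1702.19.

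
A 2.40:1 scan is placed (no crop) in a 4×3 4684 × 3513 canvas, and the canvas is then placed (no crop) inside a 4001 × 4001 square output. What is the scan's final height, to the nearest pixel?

First fit — 2.40:1 into 4684×3513 spans the width: 4684.00 × 1951.67.
4×3 in 4001×4001: fills the width, so the intermediate becomes 4001.00 × 3000.75 — a scale of ×0.8542.
The scan scales with it: height 1951.67 × 0.8542 ≈ 1667.08.

1667 px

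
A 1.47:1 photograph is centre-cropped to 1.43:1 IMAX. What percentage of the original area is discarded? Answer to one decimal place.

2.7%

1.43:1 IMAX is narrower than 1.47:1, so the crop keeps the full height and trims the width.
Area ratio = (1.430)/(1.470) = 97.28%; the remaining 2.72% is cropped out.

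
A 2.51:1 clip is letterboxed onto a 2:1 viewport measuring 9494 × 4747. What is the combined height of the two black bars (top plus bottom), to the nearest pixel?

2.51:1 (2.510) > 2:1 (2.000), so the clip fills the width.
The clip is 9494 / 2.510 ≈ 3782.47 px tall.
Leftover height: 4747 − 3782.47 = 964.53 px.

965 px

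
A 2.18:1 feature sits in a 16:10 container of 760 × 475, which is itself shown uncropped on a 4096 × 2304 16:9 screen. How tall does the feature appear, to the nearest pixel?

1691 px

2.18:1 in 760×475: fills the width, so the feature is 760.00 × 348.62.
Second fit — the 16:10 canvas into 4096×2304 spans the height: 3686.40 × 2304.00 (×4.8505 from 760×475).
Applying the same ×4.8505: 348.62 → 1691.01.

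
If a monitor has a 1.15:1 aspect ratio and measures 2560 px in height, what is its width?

2560 × 1.150 = 2944.

2944 px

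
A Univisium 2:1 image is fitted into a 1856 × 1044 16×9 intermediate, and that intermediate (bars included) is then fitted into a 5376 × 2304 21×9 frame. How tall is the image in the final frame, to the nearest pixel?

2048 px

Inside the 1856×1044 canvas the image is width-limited at 1856.00 × 928.00.
The 16×9 canvas is height-limited in 5376×2304, giving 4096.00 × 2304.00; scale factor 2.2069.
Applying the same ×2.2069: 928.00 → 2048.00.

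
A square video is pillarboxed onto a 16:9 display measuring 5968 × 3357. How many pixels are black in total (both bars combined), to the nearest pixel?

8765127 pixels

square (1.000) < 16:9 (1.778), so the video fills the height.
That makes the image 3357.0000 px wide (3357 × 1/1).
5968 − 3357.0000 = 2611.0000 px of bars.
That's 2611.0000 × 3357 ≈ 8765127 black pixels.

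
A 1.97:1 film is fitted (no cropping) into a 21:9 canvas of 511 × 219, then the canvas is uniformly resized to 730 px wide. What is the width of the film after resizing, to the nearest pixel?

616 px

Fitted into 511×219, the film spans the height; its width is 219 × 1.970 ≈ 431.43 px.
The frame scales by 730/511 = 1.4286; 431.43 × 1.4286 ≈ 616.33 px.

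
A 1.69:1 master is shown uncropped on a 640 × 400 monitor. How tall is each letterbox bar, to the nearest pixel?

Since 1.690 > 1.600, the master is width-limited.
Content height = 640 / 1.690 ≈ 378.70 px.
400 − 378.70 = 21.30 px of bars (10.65 each).

11 px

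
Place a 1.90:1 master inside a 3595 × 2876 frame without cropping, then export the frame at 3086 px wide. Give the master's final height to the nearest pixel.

Fitted into 3595×2876, the master spans the width; its height is 3595 / 1.900 ≈ 1892.11 px.
The frame scales by 3086/3595 = 0.8584; 1892.11 × 0.8584 ≈ 1624.21 px.

1624 px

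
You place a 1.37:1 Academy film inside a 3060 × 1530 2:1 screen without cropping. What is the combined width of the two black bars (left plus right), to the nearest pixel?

1.37:1 Academy is narrower than 2:1, so it spans the full height.
The film is 1530 × 1.370 ≈ 2096.10 px wide.
Leftover width: 3060 − 2096.10 = 963.90 px.

964 px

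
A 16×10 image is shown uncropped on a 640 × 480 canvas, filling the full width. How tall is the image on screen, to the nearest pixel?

That makes the image 400.00 px tall (640 × 10/16).

400 px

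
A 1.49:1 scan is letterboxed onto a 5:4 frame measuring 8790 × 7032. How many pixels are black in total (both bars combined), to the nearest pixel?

9956179 pixels

1.49:1 is wider than 5:4, so it spans the full width.
That makes the image 5899.3289 px tall (8790 / 1.490).
Black = 7032 − 5899.3289 = 1132.6711 px.
That's 1132.6711 × 8790 ≈ 9956179 black pixels.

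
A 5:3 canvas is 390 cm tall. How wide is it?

390·5/3 = 650.

650 cm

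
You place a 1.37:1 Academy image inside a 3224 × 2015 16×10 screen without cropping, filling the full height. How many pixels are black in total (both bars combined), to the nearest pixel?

933852 pixels

Content width = 2015 × 1.370 ≈ 2760.5500 px.
Black = 3224 − 2760.5500 = 463.4500 px.
That's 463.4500 × 2015 ≈ 933852 black pixels.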